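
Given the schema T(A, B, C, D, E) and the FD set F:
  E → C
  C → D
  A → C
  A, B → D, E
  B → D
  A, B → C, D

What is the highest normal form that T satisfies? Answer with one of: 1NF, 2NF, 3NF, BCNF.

1NF

Candidate key: {A, B}. Prime attributes: {A, B}.
E → C: {E}⁺ = {C, D, E}, which is not all of the attributes, so the left side is not a superkey — BCNF is violated.
Because {C} is non-prime and the left side of E → C is not a superkey, the relation is not in 3NF.
The proper key subset {A} of {A, B} determines non-prime {C, D}, so the relation is not even in 2NF.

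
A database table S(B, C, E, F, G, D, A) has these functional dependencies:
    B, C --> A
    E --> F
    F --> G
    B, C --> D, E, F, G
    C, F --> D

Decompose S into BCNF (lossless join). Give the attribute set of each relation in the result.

{A, B, C, E}; {C, D, E}; {E, F}; {F, G}

Candidate key of the original relation: {B, C}.
In {A, B, C, D, E, F, G}, {E} is not a superkey ({E}⁺ restricted to this set is {E, F, G}), so split on E --> F, G into {E, F, G} and {A, B, C, D, E}.
In {E, F, G}, {F} is not a superkey ({F}⁺ restricted to this set is {F, G}), so split on F --> G into {F, G} and {E, F}.
{F, G}: every determinant is a superkey — BCNF.
{E, F}: every determinant is a superkey — BCNF.
In {A, B, C, D, E}, {C, E} is not a superkey ({C, E}⁺ restricted to this set is {C, D, E}), so split on C, E --> D into {C, D, E} and {A, B, C, E}.
{C, D, E}: every determinant is a superkey — BCNF.
{A, B, C, E}: every determinant is a superkey — BCNF.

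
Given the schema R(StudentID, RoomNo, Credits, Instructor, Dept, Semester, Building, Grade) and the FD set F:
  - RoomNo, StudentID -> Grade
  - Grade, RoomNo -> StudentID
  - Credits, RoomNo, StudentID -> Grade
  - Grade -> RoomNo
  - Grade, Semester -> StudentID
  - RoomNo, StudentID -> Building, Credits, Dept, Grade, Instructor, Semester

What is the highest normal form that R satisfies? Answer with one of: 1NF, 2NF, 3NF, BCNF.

Candidate keys: {Grade}, {RoomNo, StudentID}. Prime attributes: {Grade, RoomNo, StudentID}.
Every FD has a superkey on the left, so the relation is in BCNF.

BCNF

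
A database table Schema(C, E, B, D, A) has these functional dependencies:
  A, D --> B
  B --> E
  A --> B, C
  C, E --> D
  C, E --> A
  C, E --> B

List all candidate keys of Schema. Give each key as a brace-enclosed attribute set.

{A} is a candidate key since {A}⁺ = {A, B, C, D, E} covers every attribute.
{B, C} is a candidate key since {B, C}⁺ = {A, B, C, D, E} covers every attribute.
{C, E} is a candidate key since {C, E}⁺ = {A, B, C, D, E} covers every attribute.
These are minimal and exhaustive — every other superkey contains one of them.

{A}, {B, C}, {C, E}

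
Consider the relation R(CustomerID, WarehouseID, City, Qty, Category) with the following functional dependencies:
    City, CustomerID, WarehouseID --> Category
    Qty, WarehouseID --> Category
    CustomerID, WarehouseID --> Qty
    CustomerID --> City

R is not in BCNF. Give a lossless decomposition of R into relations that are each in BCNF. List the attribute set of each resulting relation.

{Category, Qty, WarehouseID}; {City, CustomerID}; {CustomerID, Qty, WarehouseID}

Candidate key of the original relation: {CustomerID, WarehouseID}.
In {Category, City, CustomerID, Qty, WarehouseID}, {Qty, WarehouseID} is not a superkey ({Qty, WarehouseID}⁺ restricted to this set is {Category, Qty, WarehouseID}), so split on Qty, WarehouseID --> Category into {Category, Qty, WarehouseID} and {City, CustomerID, Qty, WarehouseID}.
{Category, Qty, WarehouseID}: every determinant is a superkey — BCNF.
In {City, CustomerID, Qty, WarehouseID}, {CustomerID} is not a superkey ({CustomerID}⁺ restricted to this set is {City, CustomerID}), so split on CustomerID --> City into {City, CustomerID} and {CustomerID, Qty, WarehouseID}.
{City, CustomerID}: every determinant is a superkey — BCNF.
{CustomerID, Qty, WarehouseID}: every determinant is a superkey — BCNF.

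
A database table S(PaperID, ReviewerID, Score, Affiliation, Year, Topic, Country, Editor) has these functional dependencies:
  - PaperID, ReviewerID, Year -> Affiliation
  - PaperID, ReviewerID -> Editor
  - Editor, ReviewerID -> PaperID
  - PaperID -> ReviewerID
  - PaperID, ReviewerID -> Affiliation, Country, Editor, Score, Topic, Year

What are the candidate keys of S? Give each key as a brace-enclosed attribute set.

{Editor, ReviewerID}, {PaperID}

{PaperID}⁺ = {Affiliation, Country, Editor, PaperID, ReviewerID, Score, Topic, Year} — all of the relation — so {PaperID} is a candidate key.
{Editor, ReviewerID}⁺ = {Affiliation, Country, Editor, PaperID, ReviewerID, Score, Topic, Year} — all of the relation — so {Editor, ReviewerID} is a candidate key.
Any other superkey properly contains one of these, so there are no further candidate keys.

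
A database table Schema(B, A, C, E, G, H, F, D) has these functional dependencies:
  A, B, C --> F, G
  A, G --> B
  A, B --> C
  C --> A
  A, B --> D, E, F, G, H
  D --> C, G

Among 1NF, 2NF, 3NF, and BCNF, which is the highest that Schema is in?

3NF

Candidate keys: {A, B}, {A, G}, {B, C}, {C, G}, {D}. Prime attributes: {A, B, C, D, G}.
For C --> A we have {C}⁺ = {A, C}; {C} is not a superkey, so BCNF fails.
But every attribute on its right side ({A}) is prime, and the same holds for every other non-superkey FD, so 3NF still holds.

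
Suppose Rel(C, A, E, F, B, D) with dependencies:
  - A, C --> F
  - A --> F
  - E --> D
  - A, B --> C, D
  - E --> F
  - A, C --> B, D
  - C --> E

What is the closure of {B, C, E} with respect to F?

Start with {B, C, E}.
E --> D applies; add {D} → now {B, C, D, E}.
E --> F applies; add {F} → now {B, C, D, E, F}.
No further FD applies.

{B, C, D, E, F}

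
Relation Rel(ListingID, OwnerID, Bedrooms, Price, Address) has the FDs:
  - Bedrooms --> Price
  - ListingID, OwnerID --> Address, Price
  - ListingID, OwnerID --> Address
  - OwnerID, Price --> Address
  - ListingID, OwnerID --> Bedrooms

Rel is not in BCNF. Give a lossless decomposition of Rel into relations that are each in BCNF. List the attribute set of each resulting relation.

{Address, Bedrooms, OwnerID}; {Bedrooms, ListingID, OwnerID}; {Bedrooms, Price}

Candidate key of the original relation: {ListingID, OwnerID}.
{Address, Bedrooms, ListingID, OwnerID, Price}: {Bedrooms} determines {Bedrooms, Price} here but is not a superkey — split on Bedrooms --> Price, giving {Bedrooms, Price} and {Address, Bedrooms, ListingID, OwnerID}.
{Bedrooms, Price} has no BCNF violation.
{Address, Bedrooms, ListingID, OwnerID}: {Bedrooms, OwnerID} determines {Address, Bedrooms, OwnerID} here but is not a superkey — split on Bedrooms, OwnerID --> Address, giving {Address, Bedrooms, OwnerID} and {Bedrooms, ListingID, OwnerID}.
{Address, Bedrooms, OwnerID} has no BCNF violation.
{Bedrooms, ListingID, OwnerID} has no BCNF violation.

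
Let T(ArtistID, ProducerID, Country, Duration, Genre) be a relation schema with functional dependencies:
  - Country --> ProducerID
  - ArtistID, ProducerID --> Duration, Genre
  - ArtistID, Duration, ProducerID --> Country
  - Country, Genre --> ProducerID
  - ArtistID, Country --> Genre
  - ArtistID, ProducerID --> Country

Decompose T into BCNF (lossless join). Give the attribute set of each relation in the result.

Candidate keys of the original relation: {ArtistID, Country}, {ArtistID, ProducerID}.
In {ArtistID, Country, Duration, Genre, ProducerID}, {Country} is not a superkey ({Country}⁺ restricted to this set is {Country, ProducerID}), so split on Country --> ProducerID into {Country, ProducerID} and {ArtistID, Country, Duration, Genre}.
{Country, ProducerID} has no BCNF violation.
{ArtistID, Country, Duration, Genre} has no BCNF violation.

{ArtistID, Country, Duration, Genre}; {Country, ProducerID}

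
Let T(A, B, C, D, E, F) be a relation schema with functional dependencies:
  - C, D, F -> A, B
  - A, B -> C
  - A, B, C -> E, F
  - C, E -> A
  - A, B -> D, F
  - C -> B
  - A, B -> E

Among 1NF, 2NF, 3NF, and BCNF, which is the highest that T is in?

3NF

Candidate keys: {A, B}, {A, C}, {C, D, F}, {C, E}. Prime attributes: {A, B, C, D, E, F}.
C -> B: {C}⁺ = {B, C}, which is not all of the attributes, so the left side is not a superkey — BCNF is violated.
But every attribute on its right side ({B}) is prime, and the same holds for every other non-superkey FD, so 3NF still holds.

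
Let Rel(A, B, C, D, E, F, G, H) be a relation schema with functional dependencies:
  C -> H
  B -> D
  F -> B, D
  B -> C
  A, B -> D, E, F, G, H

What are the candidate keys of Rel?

{A} never appears on the right of any FD, so every key must include it.
{A, B} is a candidate key since {A, B}⁺ = {A, B, C, D, E, F, G, H} covers every attribute.
{A, F} is a candidate key since {A, F}⁺ = {A, B, C, D, E, F, G, H} covers every attribute.
These are minimal and exhaustive — every other superkey contains one of them.

{A, B}, {A, F}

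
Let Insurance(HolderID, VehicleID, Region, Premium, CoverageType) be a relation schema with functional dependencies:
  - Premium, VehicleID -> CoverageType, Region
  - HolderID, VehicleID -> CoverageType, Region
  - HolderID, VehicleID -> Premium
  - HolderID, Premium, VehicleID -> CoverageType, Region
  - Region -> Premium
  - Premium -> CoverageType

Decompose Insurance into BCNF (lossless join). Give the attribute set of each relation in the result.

Candidate key of the original relation: {HolderID, VehicleID}.
Within {CoverageType, HolderID, Premium, Region, VehicleID}: {Premium, VehicleID}⁺ ∩ {CoverageType, HolderID, Premium, Region, VehicleID} = {CoverageType, Premium, Region, VehicleID}, not the whole set, so Premium, VehicleID -> CoverageType, Region violates BCNF; decompose into {CoverageType, Premium, Region, VehicleID} and {HolderID, Premium, VehicleID}.
Within {CoverageType, Premium, Region, VehicleID}: {Region}⁺ ∩ {CoverageType, Premium, Region, VehicleID} = {CoverageType, Premium, Region}, not the whole set, so Region -> CoverageType, Premium violates BCNF; decompose into {CoverageType, Premium, Region} and {Region, VehicleID}.
Within {CoverageType, Premium, Region}: {Premium}⁺ ∩ {CoverageType, Premium, Region} = {CoverageType, Premium}, not the whole set, so Premium -> CoverageType violates BCNF; decompose into {CoverageType, Premium} and {Premium, Region}.
{CoverageType, Premium} has no BCNF violation.
{Premium, Region} has no BCNF violation.
{Region, VehicleID} has no BCNF violation.
{HolderID, Premium, VehicleID} has no BCNF violation.

{CoverageType, Premium}; {HolderID, Premium, VehicleID}; {Premium, Region}; {Region, VehicleID}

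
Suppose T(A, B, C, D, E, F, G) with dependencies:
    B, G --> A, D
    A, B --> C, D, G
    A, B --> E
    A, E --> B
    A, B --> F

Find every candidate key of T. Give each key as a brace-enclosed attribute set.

{A, B}⁺ = {A, B, C, D, E, F, G} — all of the relation — so {A, B} is a candidate key.
{A, E}⁺ = {A, B, C, D, E, F, G} — all of the relation — so {A, E} is a candidate key.
{B, G}⁺ = {A, B, C, D, E, F, G} — all of the relation — so {B, G} is a candidate key.
Any other superkey properly contains one of these, so there are no further candidate keys.

{A, B}, {A, E}, {B, G}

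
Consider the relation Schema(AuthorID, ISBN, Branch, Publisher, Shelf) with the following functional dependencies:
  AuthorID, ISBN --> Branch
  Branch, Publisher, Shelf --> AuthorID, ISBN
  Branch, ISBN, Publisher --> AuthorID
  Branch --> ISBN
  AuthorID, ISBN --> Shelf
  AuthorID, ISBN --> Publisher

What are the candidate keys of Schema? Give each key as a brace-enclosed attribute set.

{AuthorID, Branch}⁺ = {AuthorID, Branch, ISBN, Publisher, Shelf} — all of the relation — so {AuthorID, Branch} is a candidate key.
{AuthorID, ISBN}⁺ = {AuthorID, Branch, ISBN, Publisher, Shelf} — all of the relation — so {AuthorID, ISBN} is a candidate key.
{Branch, Publisher}⁺ = {AuthorID, Branch, ISBN, Publisher, Shelf} — all of the relation — so {Branch, Publisher} is a candidate key.
Any other superkey properly contains one of these, so there are no further candidate keys.

{AuthorID, Branch}, {AuthorID, ISBN}, {Branch, Publisher}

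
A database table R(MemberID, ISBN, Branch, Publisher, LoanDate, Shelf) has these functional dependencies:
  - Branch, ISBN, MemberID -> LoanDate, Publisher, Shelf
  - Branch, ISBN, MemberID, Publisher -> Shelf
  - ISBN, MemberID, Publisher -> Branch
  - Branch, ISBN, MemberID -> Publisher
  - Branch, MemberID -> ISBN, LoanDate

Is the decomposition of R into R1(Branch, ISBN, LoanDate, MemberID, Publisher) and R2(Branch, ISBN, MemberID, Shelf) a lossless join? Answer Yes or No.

Common attributes: {Branch, ISBN, MemberID}; their closure is {Branch, ISBN, LoanDate, MemberID, Publisher, Shelf}.
This includes all of R1, so the common attributes are a superkey of R1 — the join is lossless.

Yes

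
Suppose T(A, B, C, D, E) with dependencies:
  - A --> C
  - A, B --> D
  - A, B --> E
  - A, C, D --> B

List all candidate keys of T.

No FD produces {A}, so it must be in every candidate key.
{A, B} is a candidate key since {A, B}⁺ = {A, B, C, D, E} covers every attribute.
{A, D} is a candidate key since {A, D}⁺ = {A, B, C, D, E} covers every attribute.
Any other superkey properly contains one of these, so there are no further candidate keys.

{A, B}, {A, D}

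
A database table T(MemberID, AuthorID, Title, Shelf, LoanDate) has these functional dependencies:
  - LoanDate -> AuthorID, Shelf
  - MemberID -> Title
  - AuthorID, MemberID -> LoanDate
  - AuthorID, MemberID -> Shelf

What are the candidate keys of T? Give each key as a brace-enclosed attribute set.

No FD produces {MemberID}, so it must be in every candidate key.
{AuthorID, MemberID} is a candidate key since {AuthorID, MemberID}⁺ = {AuthorID, LoanDate, MemberID, Shelf, Title} covers every attribute.
{LoanDate, MemberID} is a candidate key since {LoanDate, MemberID}⁺ = {AuthorID, LoanDate, MemberID, Shelf, Title} covers every attribute.
No proper subset of any of these is a key, and no other minimal superkey exists.

{AuthorID, MemberID}, {LoanDate, MemberID}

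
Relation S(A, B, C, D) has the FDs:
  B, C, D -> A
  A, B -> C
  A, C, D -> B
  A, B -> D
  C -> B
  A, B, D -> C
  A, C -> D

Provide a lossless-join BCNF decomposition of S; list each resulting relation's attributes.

Candidate keys of the original relation: {A, B}, {A, C}, {C, D}.
{A, B, C, D}: {C} determines {B, C} here but is not a superkey — split on C -> B, giving {B, C} and {A, C, D}.
{B, C} is in BCNF.
{A, C, D} is in BCNF.

{A, C, D}; {B, C}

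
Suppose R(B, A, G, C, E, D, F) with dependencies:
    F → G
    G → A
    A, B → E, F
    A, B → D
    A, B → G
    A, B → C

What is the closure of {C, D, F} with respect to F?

Start with {C, D, F}.
F → G applies; add {G} → now {C, D, F, G}.
G → A applies; add {A} → now {A, C, D, F, G}.
No further FD applies.

{A, C, D, F, G}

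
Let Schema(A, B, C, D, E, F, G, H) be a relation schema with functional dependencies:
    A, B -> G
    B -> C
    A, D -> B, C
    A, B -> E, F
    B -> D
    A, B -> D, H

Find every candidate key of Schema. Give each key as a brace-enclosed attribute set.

{A, B}, {A, D}

No FD produces {A}, so it must be in every candidate key.
{A, B}⁺ = {A, B, C, D, E, F, G, H} — all of the relation — so {A, B} is a candidate key.
{A, D}⁺ = {A, B, C, D, E, F, G, H} — all of the relation — so {A, D} is a candidate key.
Any other superkey properly contains one of these, so there are no further candidate keys.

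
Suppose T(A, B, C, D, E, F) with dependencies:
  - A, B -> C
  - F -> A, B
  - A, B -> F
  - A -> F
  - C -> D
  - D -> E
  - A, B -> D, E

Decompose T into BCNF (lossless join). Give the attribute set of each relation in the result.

Candidate keys of the original relation: {A}, {F}.
In {A, B, C, D, E, F}, {C} is not a superkey ({C}⁺ restricted to this set is {C, D, E}), so split on C -> D, E into {C, D, E} and {A, B, C, F}.
In {C, D, E}, {D} is not a superkey ({D}⁺ restricted to this set is {D, E}), so split on D -> E into {D, E} and {C, D}.
{D, E}: every determinant is a superkey — BCNF.
{C, D}: every determinant is a superkey — BCNF.
{A, B, C, F}: every determinant is a superkey — BCNF.

{A, B, C, F}; {C, D}; {D, E}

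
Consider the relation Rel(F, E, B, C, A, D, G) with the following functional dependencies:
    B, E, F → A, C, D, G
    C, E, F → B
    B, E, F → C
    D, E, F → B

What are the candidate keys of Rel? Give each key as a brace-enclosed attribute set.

{B, E, F}, {C, E, F}, {D, E, F}

No FD produces {E, F}, so they must be in every candidate key.
{B, E, F}⁺ = {A, B, C, D, E, F, G}, which is every attribute, so {B, E, F} is a candidate key.
{C, E, F}⁺ = {A, B, C, D, E, F, G}, which is every attribute, so {C, E, F} is a candidate key.
{D, E, F}⁺ = {A, B, C, D, E, F, G}, which is every attribute, so {D, E, F} is a candidate key.
Any other superkey properly contains one of these, so there are no further candidate keys.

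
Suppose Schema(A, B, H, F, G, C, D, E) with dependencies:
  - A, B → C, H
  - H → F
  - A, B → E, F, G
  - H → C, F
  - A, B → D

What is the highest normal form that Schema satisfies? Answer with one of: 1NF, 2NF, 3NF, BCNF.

2NF

Candidate key: {A, B}. Prime attributes: {A, B}.
For H → F we have {H}⁺ = {C, F, H}; {H} is not a superkey, so BCNF fails.
H → F determines the non-prime attribute {F} from a non-superkey — 3NF is violated.
No non-prime attribute depends on a proper subset of any candidate key, so 2NF holds.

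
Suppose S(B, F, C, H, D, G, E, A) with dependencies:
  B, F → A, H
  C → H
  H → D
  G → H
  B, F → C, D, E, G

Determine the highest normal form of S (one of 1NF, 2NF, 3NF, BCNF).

Candidate key: {B, F}. Prime attributes: {B, F}.
For C → H we have {C}⁺ = {C, D, H}; {C} is not a superkey, so BCNF fails.
Because {H} is non-prime and the left side of C → H is not a superkey, the relation is not in 3NF.
No proper subset of a key has a non-prime attribute in its closure, so there is no partial dependency; 2NF holds.

2NF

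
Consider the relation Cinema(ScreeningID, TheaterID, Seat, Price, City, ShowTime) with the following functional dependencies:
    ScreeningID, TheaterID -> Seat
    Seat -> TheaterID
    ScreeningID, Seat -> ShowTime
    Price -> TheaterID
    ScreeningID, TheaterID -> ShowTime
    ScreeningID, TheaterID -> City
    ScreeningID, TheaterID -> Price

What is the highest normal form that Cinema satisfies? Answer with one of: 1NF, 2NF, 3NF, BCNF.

Candidate keys: {Price, ScreeningID}, {ScreeningID, Seat}, {ScreeningID, TheaterID}. Prime attributes: {Price, ScreeningID, Seat, TheaterID}.
Seat -> TheaterID: {Seat}⁺ = {Seat, TheaterID}, which is not all of the attributes, so the left side is not a superkey — BCNF is violated.
Its right-hand attributes {TheaterID} are all prime, as are those of every other non-superkey FD — the relation is in 3NF.

3NF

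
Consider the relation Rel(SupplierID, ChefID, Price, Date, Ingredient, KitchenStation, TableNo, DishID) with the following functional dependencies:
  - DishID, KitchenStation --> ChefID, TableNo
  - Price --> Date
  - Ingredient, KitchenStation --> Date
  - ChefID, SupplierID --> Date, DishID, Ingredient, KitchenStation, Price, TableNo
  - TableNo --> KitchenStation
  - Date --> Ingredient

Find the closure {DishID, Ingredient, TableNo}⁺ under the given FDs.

{ChefID, Date, DishID, Ingredient, KitchenStation, TableNo}

Start with {DishID, Ingredient, TableNo}.
TableNo --> KitchenStation applies; add {KitchenStation} → now {DishID, Ingredient, KitchenStation, TableNo}.
DishID, KitchenStation --> ChefID, TableNo applies; add {ChefID} → now {ChefID, DishID, Ingredient, KitchenStation, TableNo}.
Ingredient, KitchenStation --> Date applies; add {Date} → now {ChefID, Date, DishID, Ingredient, KitchenStation, TableNo}.
No further FD applies.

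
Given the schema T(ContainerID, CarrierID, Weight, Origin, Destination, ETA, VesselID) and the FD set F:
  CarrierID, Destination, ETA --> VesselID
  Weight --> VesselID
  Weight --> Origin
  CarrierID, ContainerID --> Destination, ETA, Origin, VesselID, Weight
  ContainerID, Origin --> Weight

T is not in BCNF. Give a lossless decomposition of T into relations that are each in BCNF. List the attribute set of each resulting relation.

Candidate key of the original relation: {CarrierID, ContainerID}.
{CarrierID, ContainerID, Destination, ETA, Origin, VesselID, Weight}: {CarrierID, Destination, ETA} determines {CarrierID, Destination, ETA, VesselID} here but is not a superkey — split on CarrierID, Destination, ETA --> VesselID, giving {CarrierID, Destination, ETA, VesselID} and {CarrierID, ContainerID, Destination, ETA, Origin, Weight}.
{CarrierID, Destination, ETA, VesselID} has no BCNF violation.
{CarrierID, ContainerID, Destination, ETA, Origin, Weight}: {Weight} determines {Origin, Weight} here but is not a superkey — split on Weight --> Origin, giving {Origin, Weight} and {CarrierID, ContainerID, Destination, ETA, Weight}.
{Origin, Weight} has no BCNF violation.
{CarrierID, ContainerID, Destination, ETA, Weight} has no BCNF violation.

{CarrierID, ContainerID, Destination, ETA, Weight}; {CarrierID, Destination, ETA, VesselID}; {Origin, Weight}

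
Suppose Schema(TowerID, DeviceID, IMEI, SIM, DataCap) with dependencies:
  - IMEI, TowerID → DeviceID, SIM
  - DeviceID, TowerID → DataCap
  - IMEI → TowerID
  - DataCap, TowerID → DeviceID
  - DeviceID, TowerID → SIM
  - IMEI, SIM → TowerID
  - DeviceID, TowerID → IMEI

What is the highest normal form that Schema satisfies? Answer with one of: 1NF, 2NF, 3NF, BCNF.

Candidate keys: {DataCap, TowerID}, {DeviceID, TowerID}, {IMEI}. Prime attributes: {DataCap, DeviceID, IMEI, TowerID}.
Every FD has a superkey on the left, so the relation is in BCNF.

BCNF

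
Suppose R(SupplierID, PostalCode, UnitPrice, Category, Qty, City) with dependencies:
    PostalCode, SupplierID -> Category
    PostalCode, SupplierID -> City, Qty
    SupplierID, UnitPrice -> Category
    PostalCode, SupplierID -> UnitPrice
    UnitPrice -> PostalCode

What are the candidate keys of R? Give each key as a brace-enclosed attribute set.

No FD produces {SupplierID}, so it must be in every candidate key.
{PostalCode, SupplierID} is a candidate key since {PostalCode, SupplierID}⁺ = {Category, City, PostalCode, Qty, SupplierID, UnitPrice} covers every attribute.
{SupplierID, UnitPrice} is a candidate key since {SupplierID, UnitPrice}⁺ = {Category, City, PostalCode, Qty, SupplierID, UnitPrice} covers every attribute.
Any other superkey properly contains one of these, so there are no further candidate keys.

{PostalCode, SupplierID}, {SupplierID, UnitPrice}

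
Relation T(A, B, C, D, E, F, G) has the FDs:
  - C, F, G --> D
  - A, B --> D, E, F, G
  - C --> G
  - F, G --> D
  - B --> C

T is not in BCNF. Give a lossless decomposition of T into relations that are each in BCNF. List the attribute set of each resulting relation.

Candidate key of the original relation: {A, B}.
In {A, B, C, D, E, F, G}, {C, F, G} is not a superkey ({C, F, G}⁺ restricted to this set is {C, D, F, G}), so split on C, F, G --> D into {C, D, F, G} and {A, B, C, E, F, G}.
In {C, D, F, G}, {C} is not a superkey ({C}⁺ restricted to this set is {C, G}), so split on C --> G into {C, G} and {C, D, F}.
{C, G} is in BCNF.
{C, D, F} is in BCNF.
In {A, B, C, E, F, G}, {C} is not a superkey ({C}⁺ restricted to this set is {C, G}), so split on C --> G into {C, G} and {A, B, C, E, F}.
{C, G} is in BCNF.
In {A, B, C, E, F}, {B} is not a superkey ({B}⁺ restricted to this set is {B, C}), so split on B --> C into {B, C} and {A, B, E, F}.
{B, C} is in BCNF.
{A, B, E, F} is in BCNF.

{A, B, E, F}; {B, C}; {C, D, F}; {C, G}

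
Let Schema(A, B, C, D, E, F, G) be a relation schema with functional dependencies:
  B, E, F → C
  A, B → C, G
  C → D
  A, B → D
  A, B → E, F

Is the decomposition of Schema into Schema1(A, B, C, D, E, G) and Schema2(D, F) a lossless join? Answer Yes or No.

Common attributes: {D}; their closure is {D}.
Schema1 ⊄ {D} and Schema2 ⊄ {D}, so the split is lossy.

No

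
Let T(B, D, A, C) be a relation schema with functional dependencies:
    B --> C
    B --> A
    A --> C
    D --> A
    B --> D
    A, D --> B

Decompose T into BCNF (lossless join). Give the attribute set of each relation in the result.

Candidate keys of the original relation: {B}, {D}.
In {A, B, C, D}, {A} is not a superkey ({A}⁺ restricted to this set is {A, C}), so split on A --> C into {A, C} and {A, B, D}.
{A, C}: every determinant is a superkey — BCNF.
{A, B, D}: every determinant is a superkey — BCNF.

{A, B, D}; {A, C}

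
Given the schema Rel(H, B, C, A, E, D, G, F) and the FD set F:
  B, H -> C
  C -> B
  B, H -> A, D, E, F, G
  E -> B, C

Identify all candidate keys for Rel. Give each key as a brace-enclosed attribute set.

{B, H}, {C, H}, {E, H}

{H} never appears on the right of any FD, so every key must include it.
{B, H}⁺ = {A, B, C, D, E, F, G, H} — all of the relation — so {B, H} is a candidate key.
{C, H}⁺ = {A, B, C, D, E, F, G, H} — all of the relation — so {C, H} is a candidate key.
{E, H}⁺ = {A, B, C, D, E, F, G, H} — all of the relation — so {E, H} is a candidate key.
Any other superkey properly contains one of these, so there are no further candidate keys.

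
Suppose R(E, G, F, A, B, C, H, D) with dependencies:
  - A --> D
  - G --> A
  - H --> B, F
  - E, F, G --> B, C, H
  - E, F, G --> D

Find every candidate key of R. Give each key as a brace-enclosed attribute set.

No FD produces {E, G}, so they must be in every candidate key.
{E, F, G}⁺ = {A, B, C, D, E, F, G, H}, which is every attribute, so {E, F, G} is a candidate key.
{E, G, H}⁺ = {A, B, C, D, E, F, G, H}, which is every attribute, so {E, G, H} is a candidate key.
Any other superkey properly contains one of these, so there are no further candidate keys.

{E, F, G}, {E, G, H}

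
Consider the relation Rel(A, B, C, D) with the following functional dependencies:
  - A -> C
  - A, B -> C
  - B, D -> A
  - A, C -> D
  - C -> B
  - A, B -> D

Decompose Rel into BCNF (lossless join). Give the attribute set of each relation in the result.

Candidate keys of the original relation: {A}, {B, D}, {C, D}.
In {A, B, C, D}, {C} is not a superkey ({C}⁺ restricted to this set is {B, C}), so split on C -> B into {B, C} and {A, C, D}.
{B, C} is in BCNF.
{A, C, D} is in BCNF.

{A, C, D}; {B, C}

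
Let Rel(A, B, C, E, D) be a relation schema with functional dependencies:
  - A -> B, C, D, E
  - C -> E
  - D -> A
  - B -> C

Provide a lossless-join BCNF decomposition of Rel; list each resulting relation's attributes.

{A, B, D}; {B, C}; {C, E}

Candidate keys of the original relation: {A}, {D}.
{A, B, C, D, E}: {C} determines {C, E} here but is not a superkey — split on C -> E, giving {C, E} and {A, B, C, D}.
{C, E} is in BCNF.
{A, B, C, D}: {B} determines {B, C} here but is not a superkey — split on B -> C, giving {B, C} and {A, B, D}.
{B, C} is in BCNF.
{A, B, D} is in BCNF.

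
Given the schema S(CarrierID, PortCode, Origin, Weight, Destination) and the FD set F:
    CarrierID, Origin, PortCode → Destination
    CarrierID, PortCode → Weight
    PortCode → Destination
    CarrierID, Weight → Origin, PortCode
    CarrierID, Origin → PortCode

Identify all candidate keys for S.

{CarrierID, Origin}, {CarrierID, PortCode}, {CarrierID, Weight}

No FD produces {CarrierID}, so it must be in every candidate key.
{CarrierID, Origin} is a candidate key since {CarrierID, Origin}⁺ = {CarrierID, Destination, Origin, PortCode, Weight} covers every attribute.
{CarrierID, PortCode} is a candidate key since {CarrierID, PortCode}⁺ = {CarrierID, Destination, Origin, PortCode, Weight} covers every attribute.
{CarrierID, Weight} is a candidate key since {CarrierID, Weight}⁺ = {CarrierID, Destination, Origin, PortCode, Weight} covers every attribute.
These are minimal and exhaustive — every other superkey contains one of them.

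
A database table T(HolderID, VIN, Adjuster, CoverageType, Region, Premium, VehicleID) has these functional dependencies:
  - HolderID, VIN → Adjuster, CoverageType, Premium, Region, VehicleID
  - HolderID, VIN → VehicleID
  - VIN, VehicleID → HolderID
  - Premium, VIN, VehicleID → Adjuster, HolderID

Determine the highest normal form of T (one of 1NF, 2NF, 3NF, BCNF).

Candidate keys: {HolderID, VIN}, {VIN, VehicleID}. Prime attributes: {HolderID, VIN, VehicleID}.
Each dependency's left side is a superkey — BCNF holds.

BCNF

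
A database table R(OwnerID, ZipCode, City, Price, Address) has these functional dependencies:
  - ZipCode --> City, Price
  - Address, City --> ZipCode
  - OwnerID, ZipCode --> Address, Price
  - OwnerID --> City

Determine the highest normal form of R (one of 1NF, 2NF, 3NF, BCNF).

1NF

Candidate keys: {Address, OwnerID}, {OwnerID, ZipCode}. Prime attributes: {Address, OwnerID, ZipCode}.
For ZipCode --> City, Price we have {ZipCode}⁺ = {City, Price, ZipCode}; {ZipCode} is not a superkey, so BCNF fails.
ZipCode --> City, Price has non-prime {City, Price} on the right and a non-superkey on the left, so 3NF fails.
The proper key subset {OwnerID} of {Address, OwnerID} determines non-prime {City}, so the relation is not even in 2NF.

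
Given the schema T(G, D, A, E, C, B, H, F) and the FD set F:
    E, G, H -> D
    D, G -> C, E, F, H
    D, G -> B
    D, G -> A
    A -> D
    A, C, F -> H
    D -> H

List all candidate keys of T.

{A, G}, {D, G}, {E, G, H}

No FD produces {G}, so it must be in every candidate key.
{A, G}⁺ = {A, B, C, D, E, F, G, H} — all of the relation — so {A, G} is a candidate key.
{D, G}⁺ = {A, B, C, D, E, F, G, H} — all of the relation — so {D, G} is a candidate key.
{E, G, H}⁺ = {A, B, C, D, E, F, G, H} — all of the relation — so {E, G, H} is a candidate key.
No proper subset of any of these is a key, and no other minimal superkey exists.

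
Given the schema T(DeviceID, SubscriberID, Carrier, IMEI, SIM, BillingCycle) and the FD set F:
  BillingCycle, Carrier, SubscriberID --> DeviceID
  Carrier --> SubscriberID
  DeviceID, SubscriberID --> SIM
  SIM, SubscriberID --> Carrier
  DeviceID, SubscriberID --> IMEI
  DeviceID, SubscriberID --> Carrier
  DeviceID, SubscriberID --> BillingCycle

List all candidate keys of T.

{BillingCycle, Carrier}, {BillingCycle, SIM, SubscriberID}, {Carrier, DeviceID}, {DeviceID, SubscriberID}

{BillingCycle, Carrier}⁺ = {BillingCycle, Carrier, DeviceID, IMEI, SIM, SubscriberID} — all of the relation — so {BillingCycle, Carrier} is a candidate key.
{Carrier, DeviceID}⁺ = {BillingCycle, Carrier, DeviceID, IMEI, SIM, SubscriberID} — all of the relation — so {Carrier, DeviceID} is a candidate key.
{DeviceID, SubscriberID}⁺ = {BillingCycle, Carrier, DeviceID, IMEI, SIM, SubscriberID} — all of the relation — so {DeviceID, SubscriberID} is a candidate key.
{BillingCycle, SIM, SubscriberID}⁺ = {BillingCycle, Carrier, DeviceID, IMEI, SIM, SubscriberID} — all of the relation — so {BillingCycle, SIM, SubscriberID} is a candidate key.
These are minimal and exhaustive — every other superkey contains one of them.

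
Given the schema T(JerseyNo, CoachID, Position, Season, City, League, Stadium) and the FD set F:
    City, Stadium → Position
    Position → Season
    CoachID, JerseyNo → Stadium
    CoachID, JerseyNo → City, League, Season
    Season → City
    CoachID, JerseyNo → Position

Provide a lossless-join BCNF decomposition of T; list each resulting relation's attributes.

Candidate key of the original relation: {CoachID, JerseyNo}.
Within {City, CoachID, JerseyNo, League, Position, Season, Stadium}: {City, Stadium}⁺ ∩ {City, CoachID, JerseyNo, League, Position, Season, Stadium} = {City, Position, Season, Stadium}, not the whole set, so City, Stadium → Position, Season violates BCNF; decompose into {City, Position, Season, Stadium} and {City, CoachID, JerseyNo, League, Stadium}.
Within {City, Position, Season, Stadium}: {Position}⁺ ∩ {City, Position, Season, Stadium} = {City, Position, Season}, not the whole set, so Position → City, Season violates BCNF; decompose into {City, Position, Season} and {Position, Stadium}.
Within {City, Position, Season}: {Season}⁺ ∩ {City, Position, Season} = {City, Season}, not the whole set, so Season → City violates BCNF; decompose into {City, Season} and {Position, Season}.
{City, Season}: every determinant is a superkey — BCNF.
{Position, Season}: every determinant is a superkey — BCNF.
{Position, Stadium}: every determinant is a superkey — BCNF.
{City, CoachID, JerseyNo, League, Stadium}: every determinant is a superkey — BCNF.

{City, CoachID, JerseyNo, League, Stadium}; {City, Season}; {Position, Season}; {Position, Stadium}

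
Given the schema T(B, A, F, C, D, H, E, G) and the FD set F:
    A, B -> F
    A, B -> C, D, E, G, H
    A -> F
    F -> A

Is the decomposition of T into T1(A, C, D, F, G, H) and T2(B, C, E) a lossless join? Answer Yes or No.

Common attributes: {C}; their closure is {C}.
Neither T1 nor T2 is contained in that closure, so the decomposition is lossy.

No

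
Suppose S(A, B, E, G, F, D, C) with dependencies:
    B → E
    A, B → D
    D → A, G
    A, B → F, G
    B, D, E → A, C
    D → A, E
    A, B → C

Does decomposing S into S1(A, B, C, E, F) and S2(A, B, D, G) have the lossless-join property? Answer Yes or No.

The shared attributes are {A, B} and {A, B}⁺ = {A, B, C, D, E, F, G}.
This includes all of S1, so the common attributes are a superkey of S1 — the join is lossless.

Yes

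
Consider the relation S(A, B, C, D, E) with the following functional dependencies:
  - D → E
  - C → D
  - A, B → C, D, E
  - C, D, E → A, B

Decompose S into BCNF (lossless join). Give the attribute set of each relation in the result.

Candidate keys of the original relation: {A, B}, {C}.
{A, B, C, D, E}: {D} determines {D, E} here but is not a superkey — split on D → E, giving {D, E} and {A, B, C, D}.
{D, E}: every determinant is a superkey — BCNF.
{A, B, C, D}: every determinant is a superkey — BCNF.

{A, B, C, D}; {D, E}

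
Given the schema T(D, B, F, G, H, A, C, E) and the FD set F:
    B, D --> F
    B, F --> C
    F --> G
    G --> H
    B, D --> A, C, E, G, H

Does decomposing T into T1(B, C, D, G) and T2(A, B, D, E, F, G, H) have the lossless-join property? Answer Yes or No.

Yes

Common attributes: {B, D, G}; their closure is {A, B, C, D, E, F, G, H}.
This includes all of T1, so the common attributes are a superkey of T1 — the join is lossless.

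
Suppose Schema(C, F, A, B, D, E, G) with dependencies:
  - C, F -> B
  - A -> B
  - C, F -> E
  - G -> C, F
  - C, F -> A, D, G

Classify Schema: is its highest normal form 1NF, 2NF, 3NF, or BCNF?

2NF

Candidate keys: {C, F}, {G}. Prime attributes: {C, F, G}.
A -> B: {A}⁺ = {A, B}, which is not all of the attributes, so the left side is not a superkey — BCNF is violated.
A -> B determines the non-prime attribute {B} from a non-superkey — 3NF is violated.
No non-prime attribute depends on a proper subset of any candidate key, so 2NF holds.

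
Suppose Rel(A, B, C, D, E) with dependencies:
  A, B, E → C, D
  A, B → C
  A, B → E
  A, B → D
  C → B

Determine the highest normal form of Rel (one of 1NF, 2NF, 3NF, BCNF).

3NF

Candidate keys: {A, B}, {A, C}. Prime attributes: {A, B, C}.
For C → B we have {C}⁺ = {B, C}; {C} is not a superkey, so BCNF fails.
Its right-hand attributes {B} are all prime, as are those of every other non-superkey FD — the relation is in 3NF.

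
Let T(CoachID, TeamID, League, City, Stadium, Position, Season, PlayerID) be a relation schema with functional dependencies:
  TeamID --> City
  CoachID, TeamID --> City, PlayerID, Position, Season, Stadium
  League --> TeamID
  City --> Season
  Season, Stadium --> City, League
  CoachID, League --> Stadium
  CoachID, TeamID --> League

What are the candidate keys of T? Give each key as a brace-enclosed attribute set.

{City, CoachID, Stadium}, {CoachID, League}, {CoachID, Season, Stadium}, {CoachID, TeamID}

{CoachID} never appears on the right of any FD, so every key must include it.
{CoachID, League}⁺ = {City, CoachID, League, PlayerID, Position, Season, Stadium, TeamID} — all of the relation — so {CoachID, League} is a candidate key.
{CoachID, TeamID}⁺ = {City, CoachID, League, PlayerID, Position, Season, Stadium, TeamID} — all of the relation — so {CoachID, TeamID} is a candidate key.
{City, CoachID, Stadium}⁺ = {City, CoachID, League, PlayerID, Position, Season, Stadium, TeamID} — all of the relation — so {City, CoachID, Stadium} is a candidate key.
{CoachID, Season, Stadium}⁺ = {City, CoachID, League, PlayerID, Position, Season, Stadium, TeamID} — all of the relation — so {CoachID, Season, Stadium} is a candidate key.
These are minimal and exhaustive — every other superkey contains one of them.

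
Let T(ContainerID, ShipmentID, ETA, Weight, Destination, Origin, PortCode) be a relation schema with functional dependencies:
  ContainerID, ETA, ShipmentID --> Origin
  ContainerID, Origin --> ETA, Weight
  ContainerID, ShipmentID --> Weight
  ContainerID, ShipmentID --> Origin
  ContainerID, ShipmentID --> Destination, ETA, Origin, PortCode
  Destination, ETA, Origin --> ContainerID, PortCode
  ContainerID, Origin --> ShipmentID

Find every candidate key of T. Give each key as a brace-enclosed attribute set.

{ContainerID, Origin}, {ContainerID, ShipmentID}, {Destination, ETA, Origin}

Closure of {ContainerID, Origin} is {ContainerID, Destination, ETA, Origin, PortCode, ShipmentID, Weight}, the whole schema; {ContainerID, Origin} is a candidate key.
Closure of {ContainerID, ShipmentID} is {ContainerID, Destination, ETA, Origin, PortCode, ShipmentID, Weight}, the whole schema; {ContainerID, ShipmentID} is a candidate key.
Closure of {Destination, ETA, Origin} is {ContainerID, Destination, ETA, Origin, PortCode, ShipmentID, Weight}, the whole schema; {Destination, ETA, Origin} is a candidate key.
No proper subset of any of these is a key, and no other minimal superkey exists.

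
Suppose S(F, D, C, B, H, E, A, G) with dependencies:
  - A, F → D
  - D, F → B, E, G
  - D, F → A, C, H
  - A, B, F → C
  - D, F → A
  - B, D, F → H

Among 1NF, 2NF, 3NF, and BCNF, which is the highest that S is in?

BCNF

Candidate keys: {A, F}, {D, F}. Prime attributes: {A, D, F}.
Each dependency's left side is a superkey — BCNF holds.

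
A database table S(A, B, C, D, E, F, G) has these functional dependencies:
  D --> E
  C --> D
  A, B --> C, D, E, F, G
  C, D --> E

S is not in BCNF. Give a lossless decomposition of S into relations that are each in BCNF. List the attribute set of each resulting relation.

Candidate key of the original relation: {A, B}.
{A, B, C, D, E, F, G}: {D} determines {D, E} here but is not a superkey — split on D --> E, giving {D, E} and {A, B, C, D, F, G}.
{D, E} has no BCNF violation.
{A, B, C, D, F, G}: {C} determines {C, D} here but is not a superkey — split on C --> D, giving {C, D} and {A, B, C, F, G}.
{C, D} has no BCNF violation.
{A, B, C, F, G} has no BCNF violation.

{A, B, C, F, G}; {C, D}; {D, E}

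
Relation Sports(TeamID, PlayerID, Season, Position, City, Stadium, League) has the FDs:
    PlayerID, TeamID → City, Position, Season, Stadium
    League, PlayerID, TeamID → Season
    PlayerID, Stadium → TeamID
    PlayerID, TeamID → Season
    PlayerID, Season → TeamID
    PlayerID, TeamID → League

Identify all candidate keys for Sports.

{PlayerID} never appears on the right of any FD, so every key must include it.
Closure of {PlayerID, Season} is {City, League, PlayerID, Position, Season, Stadium, TeamID}, the whole schema; {PlayerID, Season} is a candidate key.
Closure of {PlayerID, Stadium} is {City, League, PlayerID, Position, Season, Stadium, TeamID}, the whole schema; {PlayerID, Stadium} is a candidate key.
Closure of {PlayerID, TeamID} is {City, League, PlayerID, Position, Season, Stadium, TeamID}, the whole schema; {PlayerID, TeamID} is a candidate key.
These are minimal and exhaustive — every other superkey contains one of them.

{PlayerID, Season}, {PlayerID, Stadium}, {PlayerID, TeamID}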